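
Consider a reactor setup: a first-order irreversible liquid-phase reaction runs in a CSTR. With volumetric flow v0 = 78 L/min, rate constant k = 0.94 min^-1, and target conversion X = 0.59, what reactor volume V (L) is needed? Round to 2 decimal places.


V = v0 * X / (k * (1 - X))
V = 78 * 0.59 / (0.94 * (1 - 0.59))
V = 46.02 / (0.94 * 0.41)
V = 46.02 / 0.3854
V = 119.41 L


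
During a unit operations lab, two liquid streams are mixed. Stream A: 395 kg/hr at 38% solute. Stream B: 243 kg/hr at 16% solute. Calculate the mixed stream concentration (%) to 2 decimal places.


Mass balance on solute: F1*x1 + F2*x2 = F3*x3
F3 = F1 + F2 = 395 + 243 = 638 kg/hr
x3 = (F1*x1 + F2*x2)/F3
x3 = (395*0.38 + 243*0.16) / 638
x3 = 29.62%


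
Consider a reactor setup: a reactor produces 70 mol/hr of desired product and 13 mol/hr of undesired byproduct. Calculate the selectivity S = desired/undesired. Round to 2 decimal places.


S = desired product rate / undesired product rate
S = 70 / 13
S = 5.38


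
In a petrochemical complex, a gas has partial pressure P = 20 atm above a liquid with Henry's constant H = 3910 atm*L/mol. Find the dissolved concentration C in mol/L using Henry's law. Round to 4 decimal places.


C = P / H
C = 20 / 3910
C = 0.0051 mol/L


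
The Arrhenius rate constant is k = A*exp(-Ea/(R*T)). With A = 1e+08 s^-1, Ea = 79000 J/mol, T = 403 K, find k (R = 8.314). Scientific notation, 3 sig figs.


k = A * exp(-Ea/(R*T))
k = 1e+08 * exp(-79000 / (8.314 * 403))
k = 1e+08 * exp(-23.578275)
k = 5.76e-03


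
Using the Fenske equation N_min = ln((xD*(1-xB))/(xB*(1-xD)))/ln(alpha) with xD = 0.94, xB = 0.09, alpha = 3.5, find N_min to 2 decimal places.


N_min = ln((xD*(1-xB))/(xB*(1-xD))) / ln(alpha)
Numerator inside ln: 0.8554 / 0.0054 = 158.407407
ln(158.407407) = 5.06517
ln(alpha) = ln(3.5) = 1.252763
N_min = 5.06517 / 1.252763 = 4.04


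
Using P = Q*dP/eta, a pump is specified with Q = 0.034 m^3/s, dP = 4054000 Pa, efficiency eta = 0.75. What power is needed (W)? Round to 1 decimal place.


P = Q * dP / eta
P = 0.034 * 4054000 / 0.75
P = 137836.0 / 0.75
P = 183781.3 W


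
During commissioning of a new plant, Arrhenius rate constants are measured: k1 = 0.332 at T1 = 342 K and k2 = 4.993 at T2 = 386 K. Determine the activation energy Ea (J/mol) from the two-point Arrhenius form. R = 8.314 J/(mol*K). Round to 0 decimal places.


Ea = R * ln(k2/k1) / (1/T1 - 1/T2)
ln(k2/k1) = ln(4.993/0.332) = 2.7106572
1/T1 - 1/T2 = 1/342 - 1/386 = 0.000333303033
Ea = 8.314 * 2.7106572 / 0.000333303033
Ea = 67615 J/mol


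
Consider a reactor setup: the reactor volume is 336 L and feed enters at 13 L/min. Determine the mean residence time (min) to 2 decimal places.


tau = V / v0
tau = 336 / 13
tau = 25.85 min


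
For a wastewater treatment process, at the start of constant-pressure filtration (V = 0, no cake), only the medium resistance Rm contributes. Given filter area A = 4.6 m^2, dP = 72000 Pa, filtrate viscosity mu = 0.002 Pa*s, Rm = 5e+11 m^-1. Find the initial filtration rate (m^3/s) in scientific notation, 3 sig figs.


rate = A * dP / (mu * Rm)
rate = 4.6 * 72000 / (0.002 * 5e+11)
rate = 331200.0 / 1.000e+09
rate = 3.31e-04 m^3/s


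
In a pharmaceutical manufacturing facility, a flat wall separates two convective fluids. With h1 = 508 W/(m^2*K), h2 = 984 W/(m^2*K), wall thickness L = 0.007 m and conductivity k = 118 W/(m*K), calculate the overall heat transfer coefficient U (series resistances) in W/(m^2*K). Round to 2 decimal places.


1/U = 1/h1 + L/k + 1/h2
1/U = 1/508 + 0.007/118 + 1/984
1/U = 0.0019685039 + 5.9322e-05 + 0.0010162602
1/U = 0.0030440861
U = 328.51 W/(m^2*K)


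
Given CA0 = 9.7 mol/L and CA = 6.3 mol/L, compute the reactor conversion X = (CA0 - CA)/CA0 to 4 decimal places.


X = (CA0 - CA) / CA0
X = (9.7 - 6.3) / 9.7
X = 3.4 / 9.7
X = 0.3505


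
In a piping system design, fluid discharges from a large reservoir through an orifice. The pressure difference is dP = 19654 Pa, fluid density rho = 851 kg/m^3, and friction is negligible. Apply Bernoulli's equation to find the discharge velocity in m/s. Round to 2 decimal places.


v = sqrt(2*dP/rho)
v = sqrt(2*19654/851)
v = sqrt(46.190364)
v = 6.80 m/s


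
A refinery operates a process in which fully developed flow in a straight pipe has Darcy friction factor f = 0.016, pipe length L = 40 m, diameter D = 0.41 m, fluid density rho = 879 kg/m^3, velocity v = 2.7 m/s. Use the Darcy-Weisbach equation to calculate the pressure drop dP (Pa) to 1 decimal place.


dP = f * (L/D) * (rho*v^2/2)
dP = 0.016 * (40/0.41) * (879*2.7^2/2)
L/D = 97.56097561
rho*v^2/2 = 879*7.29/2 = 3203.955
dP = 0.016 * 97.56097561 * 3203.955
dP = 5001.3 Pa


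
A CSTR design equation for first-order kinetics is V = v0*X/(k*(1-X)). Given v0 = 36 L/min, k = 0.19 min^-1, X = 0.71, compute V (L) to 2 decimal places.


V = v0 * X / (k * (1 - X))
V = 36 * 0.71 / (0.19 * (1 - 0.71))
V = 25.56 / (0.19 * 0.29)
V = 25.56 / 0.0551
V = 463.88 L


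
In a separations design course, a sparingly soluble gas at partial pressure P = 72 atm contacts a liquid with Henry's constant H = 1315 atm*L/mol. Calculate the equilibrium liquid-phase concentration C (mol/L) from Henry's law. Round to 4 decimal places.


C = P / H
C = 72 / 1315
C = 0.0548 mol/L


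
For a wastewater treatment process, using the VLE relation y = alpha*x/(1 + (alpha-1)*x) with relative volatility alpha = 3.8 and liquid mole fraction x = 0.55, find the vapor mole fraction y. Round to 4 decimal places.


y = alpha*x / (1 + (alpha-1)*x)
y = 3.8*0.55 / (1 + (3.8-1)*0.55)
y = 2.09 / (1 + 1.54)
y = 2.09 / 2.54
y = 0.8228


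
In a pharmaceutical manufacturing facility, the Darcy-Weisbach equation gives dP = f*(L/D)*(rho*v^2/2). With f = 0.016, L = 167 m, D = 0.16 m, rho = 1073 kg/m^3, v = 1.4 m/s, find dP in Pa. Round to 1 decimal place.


dP = f * (L/D) * (rho*v^2/2)
dP = 0.016 * (167/0.16) * (1073*1.4^2/2)
L/D = 1043.75
rho*v^2/2 = 1073*1.96/2 = 1051.54
dP = 0.016 * 1043.75 * 1051.54
dP = 17560.7 Pa


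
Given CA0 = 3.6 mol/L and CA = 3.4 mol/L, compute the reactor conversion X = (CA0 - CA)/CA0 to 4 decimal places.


X = (CA0 - CA) / CA0
X = (3.6 - 3.4) / 3.6
X = 0.2 / 3.6
X = 0.0556


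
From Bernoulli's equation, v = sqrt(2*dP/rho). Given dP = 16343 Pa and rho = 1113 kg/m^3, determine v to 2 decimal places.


v = sqrt(2*dP/rho)
v = sqrt(2*16343/1113)
v = sqrt(29.367475)
v = 5.42 m/s


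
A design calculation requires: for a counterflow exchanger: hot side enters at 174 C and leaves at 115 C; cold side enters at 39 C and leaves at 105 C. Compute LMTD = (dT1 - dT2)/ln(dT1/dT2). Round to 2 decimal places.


dT1 = Th_in - Tc_out = 174 - 105 = 69
dT2 = Th_out - Tc_in = 115 - 39 = 76
LMTD = (dT1 - dT2) / ln(dT1/dT2)
LMTD = (69 - 76) / ln(69/76)
LMTD = 72.44 K


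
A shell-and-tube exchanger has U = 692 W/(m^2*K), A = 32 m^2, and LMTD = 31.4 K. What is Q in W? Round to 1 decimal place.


Q = U * A * LMTD
Q = 692 * 32 * 31.4
Q = 695321.6 W


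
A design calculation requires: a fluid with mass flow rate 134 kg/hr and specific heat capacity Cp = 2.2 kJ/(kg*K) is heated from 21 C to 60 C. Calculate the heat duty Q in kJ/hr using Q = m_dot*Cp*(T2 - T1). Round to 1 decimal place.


Q = m_dot * Cp * (T2 - T1)
Q = 134 * 2.2 * (60 - 21)
Q = 134 * 2.2 * 39
Q = 11497.2 kJ/hr


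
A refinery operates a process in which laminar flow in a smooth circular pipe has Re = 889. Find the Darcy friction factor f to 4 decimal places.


f = 64 / Re
f = 64 / 889
f = 0.0720


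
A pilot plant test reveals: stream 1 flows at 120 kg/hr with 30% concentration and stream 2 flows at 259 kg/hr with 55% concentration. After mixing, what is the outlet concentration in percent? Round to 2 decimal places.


Mass balance on solute: F1*x1 + F2*x2 = F3*x3
F3 = F1 + F2 = 120 + 259 = 379 kg/hr
x3 = (F1*x1 + F2*x2)/F3
x3 = (120*0.3 + 259*0.55) / 379
x3 = 47.08%


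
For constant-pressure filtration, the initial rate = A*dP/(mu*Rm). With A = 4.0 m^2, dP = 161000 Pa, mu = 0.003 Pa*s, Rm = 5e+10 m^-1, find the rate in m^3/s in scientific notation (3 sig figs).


rate = A * dP / (mu * Rm)
rate = 4.0 * 161000 / (0.003 * 5e+10)
rate = 644000.0 / 1.500e+08
rate = 4.29e-03 m^3/s


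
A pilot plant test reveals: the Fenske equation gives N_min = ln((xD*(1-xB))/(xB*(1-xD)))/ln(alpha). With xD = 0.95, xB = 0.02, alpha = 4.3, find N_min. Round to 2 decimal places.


N_min = ln((xD*(1-xB))/(xB*(1-xD))) / ln(alpha)
Numerator inside ln: 0.931 / 0.001 = 931.0
ln(931.0) = 6.836259
ln(alpha) = ln(4.3) = 1.458615
N_min = 6.836259 / 1.458615 = 4.69


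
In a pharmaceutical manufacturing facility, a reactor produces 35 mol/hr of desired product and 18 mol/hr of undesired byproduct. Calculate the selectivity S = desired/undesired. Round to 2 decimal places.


S = desired product rate / undesired product rate
S = 35 / 18
S = 1.94


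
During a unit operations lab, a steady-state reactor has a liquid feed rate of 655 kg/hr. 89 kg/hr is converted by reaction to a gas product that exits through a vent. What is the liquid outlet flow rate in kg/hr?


Steady-state mass balance on the main outlet: F_out = F_in - F_removed
F_out = 655 - 89
F_out = 566 kg/hr


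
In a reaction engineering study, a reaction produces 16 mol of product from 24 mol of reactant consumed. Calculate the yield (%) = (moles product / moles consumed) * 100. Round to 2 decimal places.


Yield = (moles product / moles consumed) * 100%
Yield = (16 / 24) * 100
Yield = 0.6667 * 100
Yield = 66.67%


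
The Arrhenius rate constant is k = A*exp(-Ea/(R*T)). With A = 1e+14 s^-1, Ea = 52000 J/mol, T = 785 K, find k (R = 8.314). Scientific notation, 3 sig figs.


k = A * exp(-Ea/(R*T))
k = 1e+14 * exp(-52000 / (8.314 * 785))
k = 1e+14 * exp(-7.967529)
k = 3.47e+10


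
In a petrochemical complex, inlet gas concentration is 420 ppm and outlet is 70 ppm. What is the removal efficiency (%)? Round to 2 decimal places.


Efficiency = (G_in - G_out) / G_in * 100%
Efficiency = (420 - 70) / 420 * 100
Efficiency = 350 / 420 * 100
Efficiency = 83.33%


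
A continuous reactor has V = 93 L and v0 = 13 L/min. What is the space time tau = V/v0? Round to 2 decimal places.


tau = V / v0
tau = 93 / 13
tau = 7.15 min


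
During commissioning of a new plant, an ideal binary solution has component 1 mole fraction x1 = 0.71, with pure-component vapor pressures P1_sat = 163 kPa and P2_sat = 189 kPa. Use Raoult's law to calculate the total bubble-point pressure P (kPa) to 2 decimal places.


P = x1*P1_sat + x2*P2_sat
x2 = 1 - x1 = 1 - 0.71 = 0.29
P = 0.71*163 + 0.29*189
P = 115.73 + 54.81
P = 170.54 kPa


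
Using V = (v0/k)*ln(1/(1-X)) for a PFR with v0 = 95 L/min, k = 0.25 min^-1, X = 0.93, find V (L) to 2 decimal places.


V = (v0/k) * ln(1/(1-X))
V = (95/0.25) * ln(1/(1-0.93))
V = 380.0 * ln(14.285714)
V = 380.0 * 2.65926
V = 1010.52 L


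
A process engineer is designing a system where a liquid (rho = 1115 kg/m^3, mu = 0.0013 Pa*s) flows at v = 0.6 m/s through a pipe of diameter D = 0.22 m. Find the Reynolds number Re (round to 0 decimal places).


Re = rho * v * D / mu
Re = 1115 * 0.6 * 0.22 / 0.0013
Re = 147.18 / 0.0013
Re = 113215


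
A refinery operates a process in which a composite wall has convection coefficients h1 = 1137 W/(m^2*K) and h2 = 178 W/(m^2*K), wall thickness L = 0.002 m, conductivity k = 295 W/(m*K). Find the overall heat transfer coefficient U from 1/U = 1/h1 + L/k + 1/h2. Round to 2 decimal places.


1/U = 1/h1 + L/k + 1/h2
1/U = 1/1137 + 0.002/295 + 1/178
1/U = 0.0008795075 + 6.7797e-06 + 0.0056179775
1/U = 0.0065042647
U = 153.75 W/(m^2*K)


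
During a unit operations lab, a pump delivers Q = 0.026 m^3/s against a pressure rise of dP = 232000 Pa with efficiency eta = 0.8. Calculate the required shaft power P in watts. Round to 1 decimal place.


P = Q * dP / eta
P = 0.026 * 232000 / 0.8
P = 6032.0 / 0.8
P = 7540.0 W


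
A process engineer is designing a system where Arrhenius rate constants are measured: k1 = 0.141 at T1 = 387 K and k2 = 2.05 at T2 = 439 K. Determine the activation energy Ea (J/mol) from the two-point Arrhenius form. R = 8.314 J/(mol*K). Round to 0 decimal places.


Ea = R * ln(k2/k1) / (1/T1 - 1/T2)
ln(k2/k1) = ln(2.05/0.141) = 2.6768352
1/T1 - 1/T2 = 1/387 - 1/439 = 0.000306075
Ea = 8.314 * 2.6768352 / 0.000306075
Ea = 72712 J/mol


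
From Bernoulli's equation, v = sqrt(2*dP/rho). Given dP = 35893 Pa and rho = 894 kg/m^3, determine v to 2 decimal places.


v = sqrt(2*dP/rho)
v = sqrt(2*35893/894)
v = sqrt(80.297539)
v = 8.96 m/s


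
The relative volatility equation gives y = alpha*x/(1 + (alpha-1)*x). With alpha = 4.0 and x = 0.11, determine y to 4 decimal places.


y = alpha*x / (1 + (alpha-1)*x)
y = 4.0*0.11 / (1 + (4.0-1)*0.11)
y = 0.44 / (1 + 0.33)
y = 0.44 / 1.33
y = 0.3308


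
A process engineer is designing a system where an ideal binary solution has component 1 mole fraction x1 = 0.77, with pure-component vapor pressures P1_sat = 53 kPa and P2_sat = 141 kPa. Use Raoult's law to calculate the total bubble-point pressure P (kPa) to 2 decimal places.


P = x1*P1_sat + x2*P2_sat
x2 = 1 - x1 = 1 - 0.77 = 0.23
P = 0.77*53 + 0.23*141
P = 40.81 + 32.43
P = 73.24 kPa


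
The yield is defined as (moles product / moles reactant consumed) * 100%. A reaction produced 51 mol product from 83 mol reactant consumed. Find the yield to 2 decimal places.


Yield = (moles product / moles consumed) * 100%
Yield = (51 / 83) * 100
Yield = 0.6145 * 100
Yield = 61.45%


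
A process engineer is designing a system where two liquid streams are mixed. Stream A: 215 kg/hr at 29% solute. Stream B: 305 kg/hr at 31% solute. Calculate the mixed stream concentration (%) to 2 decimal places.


Mass balance on solute: F1*x1 + F2*x2 = F3*x3
F3 = F1 + F2 = 215 + 305 = 520 kg/hr
x3 = (F1*x1 + F2*x2)/F3
x3 = (215*0.29 + 305*0.31) / 520
x3 = 30.17%


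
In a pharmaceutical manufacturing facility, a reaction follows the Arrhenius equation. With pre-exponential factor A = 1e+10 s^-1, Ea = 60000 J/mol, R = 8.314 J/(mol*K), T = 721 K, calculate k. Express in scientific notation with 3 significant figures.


k = A * exp(-Ea/(R*T))
k = 1e+10 * exp(-60000 / (8.314 * 721))
k = 1e+10 * exp(-10.009352)
k = 4.50e+05


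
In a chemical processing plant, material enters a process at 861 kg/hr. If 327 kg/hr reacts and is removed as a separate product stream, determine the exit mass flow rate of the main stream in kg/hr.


Steady-state mass balance on the main outlet: F_out = F_in - F_removed
F_out = 861 - 327
F_out = 534 kg/hr


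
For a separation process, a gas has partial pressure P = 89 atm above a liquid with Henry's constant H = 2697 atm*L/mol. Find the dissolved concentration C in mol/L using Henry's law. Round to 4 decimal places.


C = P / H
C = 89 / 2697
C = 0.0330 mol/L


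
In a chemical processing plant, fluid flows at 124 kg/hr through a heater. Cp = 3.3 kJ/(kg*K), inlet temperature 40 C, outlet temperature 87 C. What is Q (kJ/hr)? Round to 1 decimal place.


Q = m_dot * Cp * (T2 - T1)
Q = 124 * 3.3 * (87 - 40)
Q = 124 * 3.3 * 47
Q = 19232.4 kJ/hr


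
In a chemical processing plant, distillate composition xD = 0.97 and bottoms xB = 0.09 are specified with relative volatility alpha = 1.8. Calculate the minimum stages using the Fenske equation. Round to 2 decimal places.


N_min = ln((xD*(1-xB))/(xB*(1-xD))) / ln(alpha)
Numerator inside ln: 0.8827 / 0.0027 = 326.925926
ln(326.925926) = 5.789734
ln(alpha) = ln(1.8) = 0.587787
N_min = 5.789734 / 0.587787 = 9.85


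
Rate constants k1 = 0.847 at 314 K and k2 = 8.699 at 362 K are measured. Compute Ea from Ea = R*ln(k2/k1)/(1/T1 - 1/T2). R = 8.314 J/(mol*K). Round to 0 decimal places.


Ea = R * ln(k2/k1) / (1/T1 - 1/T2)
ln(k2/k1) = ln(8.699/0.847) = 2.3292627
1/T1 - 1/T2 = 1/314 - 1/362 = 0.000422282437
Ea = 8.314 * 2.3292627 / 0.000422282437
Ea = 45859 J/mol


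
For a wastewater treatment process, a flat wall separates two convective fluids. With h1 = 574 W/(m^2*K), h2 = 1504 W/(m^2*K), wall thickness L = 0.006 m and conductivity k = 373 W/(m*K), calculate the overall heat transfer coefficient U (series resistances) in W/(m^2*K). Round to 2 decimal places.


1/U = 1/h1 + L/k + 1/h2
1/U = 1/574 + 0.006/373 + 1/1504
1/U = 0.0017421603 + 1.60858e-05 + 0.0006648936
1/U = 0.0024231397
U = 412.69 W/(m^2*K)


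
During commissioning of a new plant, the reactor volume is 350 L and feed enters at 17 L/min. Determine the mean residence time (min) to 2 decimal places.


tau = V / v0
tau = 350 / 17
tau = 20.59 min


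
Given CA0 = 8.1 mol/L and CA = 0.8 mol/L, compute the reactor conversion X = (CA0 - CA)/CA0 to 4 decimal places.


X = (CA0 - CA) / CA0
X = (8.1 - 0.8) / 8.1
X = 7.3 / 8.1
X = 0.9012


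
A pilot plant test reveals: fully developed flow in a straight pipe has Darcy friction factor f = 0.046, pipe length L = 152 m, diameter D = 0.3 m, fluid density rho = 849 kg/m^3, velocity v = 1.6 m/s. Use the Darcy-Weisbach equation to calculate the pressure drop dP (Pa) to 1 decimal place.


dP = f * (L/D) * (rho*v^2/2)
dP = 0.046 * (152/0.3) * (849*1.6^2/2)
L/D = 506.66666667
rho*v^2/2 = 849*2.56/2 = 1086.72
dP = 0.046 * 506.66666667 * 1086.72
dP = 25327.8 Pa


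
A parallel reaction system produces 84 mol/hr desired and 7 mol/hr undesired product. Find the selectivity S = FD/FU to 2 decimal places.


S = desired product rate / undesired product rate
S = 84 / 7
S = 12.00


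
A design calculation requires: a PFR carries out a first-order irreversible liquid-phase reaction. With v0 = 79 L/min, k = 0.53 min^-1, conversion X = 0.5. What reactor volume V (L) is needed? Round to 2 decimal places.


V = (v0/k) * ln(1/(1-X))
V = (79/0.53) * ln(1/(1-0.5))
V = 149.056604 * ln(2.0)
V = 149.056604 * 0.693147
V = 103.32 L


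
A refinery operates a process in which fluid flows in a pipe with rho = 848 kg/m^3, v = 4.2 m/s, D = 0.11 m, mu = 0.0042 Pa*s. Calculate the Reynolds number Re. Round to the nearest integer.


Re = rho * v * D / mu
Re = 848 * 4.2 * 0.11 / 0.0042
Re = 391.776 / 0.0042
Re = 93280


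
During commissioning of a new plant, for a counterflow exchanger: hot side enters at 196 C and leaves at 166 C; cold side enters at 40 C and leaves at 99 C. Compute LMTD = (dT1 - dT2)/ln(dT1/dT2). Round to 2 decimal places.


dT1 = Th_in - Tc_out = 196 - 99 = 97
dT2 = Th_out - Tc_in = 166 - 40 = 126
LMTD = (dT1 - dT2) / ln(dT1/dT2)
LMTD = (97 - 126) / ln(97/126)
LMTD = 110.87 K


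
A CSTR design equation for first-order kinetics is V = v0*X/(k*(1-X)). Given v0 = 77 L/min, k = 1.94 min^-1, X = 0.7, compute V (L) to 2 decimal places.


V = v0 * X / (k * (1 - X))
V = 77 * 0.7 / (1.94 * (1 - 0.7))
V = 53.9 / (1.94 * 0.3)
V = 53.9 / 0.582
V = 92.61 L


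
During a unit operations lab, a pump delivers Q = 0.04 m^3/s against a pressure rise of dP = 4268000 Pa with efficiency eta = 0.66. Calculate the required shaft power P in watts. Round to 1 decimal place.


P = Q * dP / eta
P = 0.04 * 4268000 / 0.66
P = 170720.0 / 0.66
P = 258666.7 W


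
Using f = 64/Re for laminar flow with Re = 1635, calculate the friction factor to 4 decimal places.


f = 64 / Re
f = 64 / 1635
f = 0.0391


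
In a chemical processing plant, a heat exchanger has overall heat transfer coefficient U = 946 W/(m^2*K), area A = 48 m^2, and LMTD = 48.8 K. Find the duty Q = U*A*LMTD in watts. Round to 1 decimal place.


Q = U * A * LMTD
Q = 946 * 48 * 48.8
Q = 2215910.4 W


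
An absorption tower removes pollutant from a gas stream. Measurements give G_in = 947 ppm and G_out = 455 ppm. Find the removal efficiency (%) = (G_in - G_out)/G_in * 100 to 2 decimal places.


Efficiency = (G_in - G_out) / G_in * 100%
Efficiency = (947 - 455) / 947 * 100
Efficiency = 492 / 947 * 100
Efficiency = 51.95%


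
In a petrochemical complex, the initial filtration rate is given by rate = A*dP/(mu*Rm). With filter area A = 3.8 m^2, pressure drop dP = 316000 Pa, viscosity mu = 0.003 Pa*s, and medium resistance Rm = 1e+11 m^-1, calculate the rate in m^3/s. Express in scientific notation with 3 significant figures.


rate = A * dP / (mu * Rm)
rate = 3.8 * 316000 / (0.003 * 1e+11)
rate = 1200800.0 / 3.000e+08
rate = 4.00e-03 m^3/s


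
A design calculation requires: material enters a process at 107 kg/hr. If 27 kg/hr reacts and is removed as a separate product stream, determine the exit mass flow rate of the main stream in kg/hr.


Steady-state mass balance on the main outlet: F_out = F_in - F_removed
F_out = 107 - 27
F_out = 80 kg/hr


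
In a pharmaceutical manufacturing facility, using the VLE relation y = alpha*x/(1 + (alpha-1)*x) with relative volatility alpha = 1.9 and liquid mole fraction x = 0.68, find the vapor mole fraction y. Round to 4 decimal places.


y = alpha*x / (1 + (alpha-1)*x)
y = 1.9*0.68 / (1 + (1.9-1)*0.68)
y = 1.292 / (1 + 0.612)
y = 1.292 / 1.612
y = 0.8015


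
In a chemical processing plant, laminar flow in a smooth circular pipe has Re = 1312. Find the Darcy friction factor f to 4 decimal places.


f = 64 / Re
f = 64 / 1312
f = 0.0488


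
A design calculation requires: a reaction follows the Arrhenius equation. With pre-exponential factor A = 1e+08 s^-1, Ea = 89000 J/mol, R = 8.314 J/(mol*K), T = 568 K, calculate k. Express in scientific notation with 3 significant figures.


k = A * exp(-Ea/(R*T))
k = 1e+08 * exp(-89000 / (8.314 * 568))
k = 1e+08 * exp(-18.846541)
k = 6.53e-01


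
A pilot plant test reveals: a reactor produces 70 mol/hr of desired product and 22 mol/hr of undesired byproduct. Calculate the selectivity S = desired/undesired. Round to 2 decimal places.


S = desired product rate / undesired product rate
S = 70 / 22
S = 3.18


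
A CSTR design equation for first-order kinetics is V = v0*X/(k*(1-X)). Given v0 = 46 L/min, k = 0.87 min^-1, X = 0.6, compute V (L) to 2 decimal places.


V = v0 * X / (k * (1 - X))
V = 46 * 0.6 / (0.87 * (1 - 0.6))
V = 27.6 / (0.87 * 0.4)
V = 27.6 / 0.348
V = 79.31 L


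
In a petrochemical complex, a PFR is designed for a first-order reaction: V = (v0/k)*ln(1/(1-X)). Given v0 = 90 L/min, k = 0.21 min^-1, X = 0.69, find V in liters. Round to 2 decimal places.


V = (v0/k) * ln(1/(1-X))
V = (90/0.21) * ln(1/(1-0.69))
V = 428.571429 * ln(3.225806)
V = 428.571429 * 1.171183
V = 501.94 L


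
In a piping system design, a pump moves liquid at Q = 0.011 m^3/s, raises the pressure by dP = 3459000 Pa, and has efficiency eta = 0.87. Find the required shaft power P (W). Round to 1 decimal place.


P = Q * dP / eta
P = 0.011 * 3459000 / 0.87
P = 38049.0 / 0.87
P = 43734.5 W


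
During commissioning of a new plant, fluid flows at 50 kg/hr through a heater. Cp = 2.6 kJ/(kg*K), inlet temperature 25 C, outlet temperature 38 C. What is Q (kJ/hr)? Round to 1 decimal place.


Q = m_dot * Cp * (T2 - T1)
Q = 50 * 2.6 * (38 - 25)
Q = 50 * 2.6 * 13
Q = 1690.0 kJ/hr


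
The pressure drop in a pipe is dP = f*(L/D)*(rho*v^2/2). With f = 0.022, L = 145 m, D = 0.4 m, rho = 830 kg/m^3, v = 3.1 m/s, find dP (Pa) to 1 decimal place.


dP = f * (L/D) * (rho*v^2/2)
dP = 0.022 * (145/0.4) * (830*3.1^2/2)
L/D = 362.5
rho*v^2/2 = 830*9.61/2 = 3988.15
dP = 0.022 * 362.5 * 3988.15
dP = 31805.5 Pa


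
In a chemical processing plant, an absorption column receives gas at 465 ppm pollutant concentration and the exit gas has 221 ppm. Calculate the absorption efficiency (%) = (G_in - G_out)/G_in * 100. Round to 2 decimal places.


Efficiency = (G_in - G_out) / G_in * 100%
Efficiency = (465 - 221) / 465 * 100
Efficiency = 244 / 465 * 100
Efficiency = 52.47%


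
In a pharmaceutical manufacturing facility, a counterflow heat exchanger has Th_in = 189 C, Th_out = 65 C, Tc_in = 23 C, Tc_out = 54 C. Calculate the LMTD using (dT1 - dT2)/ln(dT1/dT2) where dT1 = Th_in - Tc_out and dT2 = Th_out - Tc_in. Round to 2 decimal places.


dT1 = Th_in - Tc_out = 189 - 54 = 135
dT2 = Th_out - Tc_in = 65 - 23 = 42
LMTD = (dT1 - dT2) / ln(dT1/dT2)
LMTD = (135 - 42) / ln(135/42)
LMTD = 79.65 K


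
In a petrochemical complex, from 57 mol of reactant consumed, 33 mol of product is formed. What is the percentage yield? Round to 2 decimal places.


Yield = (moles product / moles consumed) * 100%
Yield = (33 / 57) * 100
Yield = 0.5789 * 100
Yield = 57.89%


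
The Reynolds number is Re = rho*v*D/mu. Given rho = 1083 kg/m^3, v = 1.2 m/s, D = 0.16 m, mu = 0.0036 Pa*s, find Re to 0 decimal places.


Re = rho * v * D / mu
Re = 1083 * 1.2 * 0.16 / 0.0036
Re = 207.936 / 0.0036
Re = 57760


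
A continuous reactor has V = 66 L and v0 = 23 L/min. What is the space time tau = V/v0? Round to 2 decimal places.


tau = V / v0
tau = 66 / 23
tau = 2.87 min


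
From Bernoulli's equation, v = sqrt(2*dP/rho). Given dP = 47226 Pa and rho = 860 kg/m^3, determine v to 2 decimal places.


v = sqrt(2*dP/rho)
v = sqrt(2*47226/860)
v = sqrt(109.827907)
v = 10.48 m/s


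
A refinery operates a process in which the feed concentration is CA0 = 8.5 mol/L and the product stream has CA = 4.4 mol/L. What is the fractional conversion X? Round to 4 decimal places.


X = (CA0 - CA) / CA0
X = (8.5 - 4.4) / 8.5
X = 4.1 / 8.5
X = 0.4824


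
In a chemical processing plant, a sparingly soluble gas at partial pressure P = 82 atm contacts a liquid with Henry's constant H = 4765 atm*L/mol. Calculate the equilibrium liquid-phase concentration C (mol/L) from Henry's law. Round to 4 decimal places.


C = P / H
C = 82 / 4765
C = 0.0172 mol/L


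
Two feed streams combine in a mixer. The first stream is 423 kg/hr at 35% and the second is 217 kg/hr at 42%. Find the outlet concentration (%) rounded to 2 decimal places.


Mass balance on solute: F1*x1 + F2*x2 = F3*x3
F3 = F1 + F2 = 423 + 217 = 640 kg/hr
x3 = (F1*x1 + F2*x2)/F3
x3 = (423*0.35 + 217*0.42) / 640
x3 = 37.37%


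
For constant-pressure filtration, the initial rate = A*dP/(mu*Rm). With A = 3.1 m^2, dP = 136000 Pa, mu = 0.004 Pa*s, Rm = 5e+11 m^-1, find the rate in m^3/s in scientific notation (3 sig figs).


rate = A * dP / (mu * Rm)
rate = 3.1 * 136000 / (0.004 * 5e+11)
rate = 421600.0 / 2.000e+09
rate = 2.11e-04 m^3/s


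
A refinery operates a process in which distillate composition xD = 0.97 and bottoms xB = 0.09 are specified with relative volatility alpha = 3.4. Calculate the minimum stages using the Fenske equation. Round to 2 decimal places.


N_min = ln((xD*(1-xB))/(xB*(1-xD))) / ln(alpha)
Numerator inside ln: 0.8827 / 0.0027 = 326.925926
ln(326.925926) = 5.789734
ln(alpha) = ln(3.4) = 1.223775
N_min = 5.789734 / 1.223775 = 4.73


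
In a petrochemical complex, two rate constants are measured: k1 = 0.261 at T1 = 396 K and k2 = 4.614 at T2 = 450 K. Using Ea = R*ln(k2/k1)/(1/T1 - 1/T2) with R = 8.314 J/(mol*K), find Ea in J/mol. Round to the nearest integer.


Ea = R * ln(k2/k1) / (1/T1 - 1/T2)
ln(k2/k1) = ln(4.614/0.261) = 2.87233
1/T1 - 1/T2 = 1/396 - 1/450 = 0.000303030303
Ea = 8.314 * 2.87233 / 0.000303030303
Ea = 78806 J/mol


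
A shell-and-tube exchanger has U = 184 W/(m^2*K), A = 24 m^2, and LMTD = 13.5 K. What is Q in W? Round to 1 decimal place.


Q = U * A * LMTD
Q = 184 * 24 * 13.5
Q = 59616.0 W


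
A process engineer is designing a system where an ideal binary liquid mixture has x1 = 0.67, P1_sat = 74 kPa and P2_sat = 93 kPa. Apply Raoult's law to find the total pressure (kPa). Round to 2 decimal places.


P = x1*P1_sat + x2*P2_sat
x2 = 1 - x1 = 1 - 0.67 = 0.33
P = 0.67*74 + 0.33*93
P = 49.58 + 30.69
P = 80.27 kPa


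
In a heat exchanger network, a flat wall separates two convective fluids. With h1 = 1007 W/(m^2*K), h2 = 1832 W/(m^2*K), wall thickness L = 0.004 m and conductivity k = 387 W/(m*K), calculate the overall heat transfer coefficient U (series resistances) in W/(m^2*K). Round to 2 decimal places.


1/U = 1/h1 + L/k + 1/h2
1/U = 1/1007 + 0.004/387 + 1/1832
1/U = 0.0009930487 + 1.03359e-05 + 0.0005458515
1/U = 0.0015492361
U = 645.48 W/(m^2*K)


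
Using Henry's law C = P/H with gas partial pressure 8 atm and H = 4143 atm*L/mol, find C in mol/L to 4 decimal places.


C = P / H
C = 8 / 4143
C = 0.0019 mol/L


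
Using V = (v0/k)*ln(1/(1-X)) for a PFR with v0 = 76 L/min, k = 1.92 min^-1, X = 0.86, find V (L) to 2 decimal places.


V = (v0/k) * ln(1/(1-X))
V = (76/1.92) * ln(1/(1-0.86))
V = 39.583333 * ln(7.142857)
V = 39.583333 * 1.966113
V = 77.83 L


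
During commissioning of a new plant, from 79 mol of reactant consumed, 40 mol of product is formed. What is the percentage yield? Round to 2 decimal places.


Yield = (moles product / moles consumed) * 100%
Yield = (40 / 79) * 100
Yield = 0.5063 * 100
Yield = 50.63%


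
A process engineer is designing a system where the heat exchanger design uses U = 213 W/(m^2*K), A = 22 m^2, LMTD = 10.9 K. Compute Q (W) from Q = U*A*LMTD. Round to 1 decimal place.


Q = U * A * LMTD
Q = 213 * 22 * 10.9
Q = 51077.4 W


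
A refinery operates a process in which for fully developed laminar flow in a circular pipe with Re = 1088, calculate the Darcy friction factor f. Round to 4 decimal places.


f = 64 / Re
f = 64 / 1088
f = 0.0588


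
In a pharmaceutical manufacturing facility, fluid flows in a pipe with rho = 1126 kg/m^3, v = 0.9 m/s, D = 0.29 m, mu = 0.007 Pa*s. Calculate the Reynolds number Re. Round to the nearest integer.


Re = rho * v * D / mu
Re = 1126 * 0.9 * 0.29 / 0.007
Re = 293.886 / 0.007
Re = 41984


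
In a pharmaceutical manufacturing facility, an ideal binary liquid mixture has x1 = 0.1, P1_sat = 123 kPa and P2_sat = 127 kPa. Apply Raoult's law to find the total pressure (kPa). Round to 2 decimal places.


P = x1*P1_sat + x2*P2_sat
x2 = 1 - x1 = 1 - 0.1 = 0.9
P = 0.1*123 + 0.9*127
P = 12.3 + 114.3
P = 126.60 kPa


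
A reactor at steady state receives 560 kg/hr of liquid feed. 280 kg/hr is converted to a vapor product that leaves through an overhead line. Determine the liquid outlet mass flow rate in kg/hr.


Steady-state mass balance on the main outlet: F_out = F_in - F_removed
F_out = 560 - 280
F_out = 280 kg/hr


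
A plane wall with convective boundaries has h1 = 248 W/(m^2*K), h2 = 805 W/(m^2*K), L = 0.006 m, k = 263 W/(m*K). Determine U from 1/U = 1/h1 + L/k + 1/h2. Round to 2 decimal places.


1/U = 1/h1 + L/k + 1/h2
1/U = 1/248 + 0.006/263 + 1/805
1/U = 0.0040322581 + 2.28137e-05 + 0.001242236
1/U = 0.0052973078
U = 188.78 W/(m^2*K)


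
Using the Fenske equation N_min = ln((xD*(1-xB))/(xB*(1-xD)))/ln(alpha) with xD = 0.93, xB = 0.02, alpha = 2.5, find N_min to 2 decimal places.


N_min = ln((xD*(1-xB))/(xB*(1-xD))) / ln(alpha)
Numerator inside ln: 0.9114 / 0.0014 = 651.0
ln(651.0) = 6.47851
ln(alpha) = ln(2.5) = 0.916291
N_min = 6.47851 / 0.916291 = 7.07


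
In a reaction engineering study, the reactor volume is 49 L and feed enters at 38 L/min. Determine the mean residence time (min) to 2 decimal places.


tau = V / v0
tau = 49 / 38
tau = 1.29 min


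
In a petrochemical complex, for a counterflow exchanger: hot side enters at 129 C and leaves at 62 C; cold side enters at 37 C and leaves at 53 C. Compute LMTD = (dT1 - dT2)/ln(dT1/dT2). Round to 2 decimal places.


dT1 = Th_in - Tc_out = 129 - 53 = 76
dT2 = Th_out - Tc_in = 62 - 37 = 25
LMTD = (dT1 - dT2) / ln(dT1/dT2)
LMTD = (76 - 25) / ln(76/25)
LMTD = 45.87 K


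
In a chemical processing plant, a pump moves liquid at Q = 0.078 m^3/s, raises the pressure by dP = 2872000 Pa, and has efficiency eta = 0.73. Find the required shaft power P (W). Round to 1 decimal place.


P = Q * dP / eta
P = 0.078 * 2872000 / 0.73
P = 224016.0 / 0.73
P = 306871.2 W


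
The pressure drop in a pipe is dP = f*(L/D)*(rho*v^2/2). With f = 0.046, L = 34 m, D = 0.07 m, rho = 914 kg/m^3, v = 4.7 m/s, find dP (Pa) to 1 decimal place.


dP = f * (L/D) * (rho*v^2/2)
dP = 0.046 * (34/0.07) * (914*4.7^2/2)
L/D = 485.71428571
rho*v^2/2 = 914*22.09/2 = 10095.13
dP = 0.046 * 485.71428571 * 10095.13
dP = 225554.0 Pa


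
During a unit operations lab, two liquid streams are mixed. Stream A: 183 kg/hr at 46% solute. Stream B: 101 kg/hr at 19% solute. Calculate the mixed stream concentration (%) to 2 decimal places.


Mass balance on solute: F1*x1 + F2*x2 = F3*x3
F3 = F1 + F2 = 183 + 101 = 284 kg/hr
x3 = (F1*x1 + F2*x2)/F3
x3 = (183*0.46 + 101*0.19) / 284
x3 = 36.40%


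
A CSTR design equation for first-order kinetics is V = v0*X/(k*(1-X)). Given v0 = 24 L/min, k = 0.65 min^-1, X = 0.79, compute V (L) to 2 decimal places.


V = v0 * X / (k * (1 - X))
V = 24 * 0.79 / (0.65 * (1 - 0.79))
V = 18.96 / (0.65 * 0.21)
V = 18.96 / 0.1365
V = 138.90 L


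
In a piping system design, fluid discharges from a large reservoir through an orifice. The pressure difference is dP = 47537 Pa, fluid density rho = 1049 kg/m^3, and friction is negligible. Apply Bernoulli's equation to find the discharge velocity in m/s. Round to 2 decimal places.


v = sqrt(2*dP/rho)
v = sqrt(2*47537/1049)
v = sqrt(90.632984)
v = 9.52 m/s


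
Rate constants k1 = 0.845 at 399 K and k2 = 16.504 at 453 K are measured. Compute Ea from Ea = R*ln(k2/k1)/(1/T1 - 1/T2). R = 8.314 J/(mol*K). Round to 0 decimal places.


Ea = R * ln(k2/k1) / (1/T1 - 1/T2)
ln(k2/k1) = ln(16.504/0.845) = 2.9720214
1/T1 - 1/T2 = 1/399 - 1/453 = 0.000298760145
Ea = 8.314 * 2.9720214 / 0.000298760145
Ea = 82706 J/mol


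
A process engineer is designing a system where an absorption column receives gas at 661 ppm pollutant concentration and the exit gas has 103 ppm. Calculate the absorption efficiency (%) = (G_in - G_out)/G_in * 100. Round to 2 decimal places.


Efficiency = (G_in - G_out) / G_in * 100%
Efficiency = (661 - 103) / 661 * 100
Efficiency = 558 / 661 * 100
Efficiency = 84.42%


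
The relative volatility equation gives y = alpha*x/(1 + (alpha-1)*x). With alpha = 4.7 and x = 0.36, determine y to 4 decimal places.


y = alpha*x / (1 + (alpha-1)*x)
y = 4.7*0.36 / (1 + (4.7-1)*0.36)
y = 1.692 / (1 + 1.332)
y = 1.692 / 2.332
y = 0.7256


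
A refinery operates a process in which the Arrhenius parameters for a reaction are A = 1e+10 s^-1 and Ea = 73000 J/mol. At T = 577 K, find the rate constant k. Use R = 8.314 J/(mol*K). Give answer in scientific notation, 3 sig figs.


k = A * exp(-Ea/(R*T))
k = 1e+10 * exp(-73000 / (8.314 * 577))
k = 1e+10 * exp(-15.21728)
k = 2.46e+03


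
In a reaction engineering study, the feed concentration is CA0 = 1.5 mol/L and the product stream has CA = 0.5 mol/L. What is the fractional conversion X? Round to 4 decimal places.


X = (CA0 - CA) / CA0
X = (1.5 - 0.5) / 1.5
X = 1.0 / 1.5
X = 0.6667


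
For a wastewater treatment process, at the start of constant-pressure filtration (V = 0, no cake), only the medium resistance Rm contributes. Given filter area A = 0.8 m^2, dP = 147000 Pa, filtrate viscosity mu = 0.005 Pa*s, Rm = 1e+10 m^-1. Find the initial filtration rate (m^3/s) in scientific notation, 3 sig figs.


rate = A * dP / (mu * Rm)
rate = 0.8 * 147000 / (0.005 * 1e+10)
rate = 117600.0 / 5.000e+07
rate = 2.35e-03 m^3/s


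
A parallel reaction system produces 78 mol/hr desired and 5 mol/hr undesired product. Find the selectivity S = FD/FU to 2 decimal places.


S = desired product rate / undesired product rate
S = 78 / 5
S = 15.60


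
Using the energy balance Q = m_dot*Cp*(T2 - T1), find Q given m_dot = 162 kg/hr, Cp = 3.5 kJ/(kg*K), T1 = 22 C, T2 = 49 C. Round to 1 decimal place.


Q = m_dot * Cp * (T2 - T1)
Q = 162 * 3.5 * (49 - 22)
Q = 162 * 3.5 * 27
Q = 15309.0 kJ/hr


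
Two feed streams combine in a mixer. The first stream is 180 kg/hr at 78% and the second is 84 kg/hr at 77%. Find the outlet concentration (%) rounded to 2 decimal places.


Mass balance on solute: F1*x1 + F2*x2 = F3*x3
F3 = F1 + F2 = 180 + 84 = 264 kg/hr
x3 = (F1*x1 + F2*x2)/F3
x3 = (180*0.78 + 84*0.77) / 264
x3 = 77.68%


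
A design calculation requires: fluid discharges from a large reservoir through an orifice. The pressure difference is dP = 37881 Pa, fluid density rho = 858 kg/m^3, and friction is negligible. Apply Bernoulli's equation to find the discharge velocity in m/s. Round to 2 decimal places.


v = sqrt(2*dP/rho)
v = sqrt(2*37881/858)
v = sqrt(88.300699)
v = 9.40 m/s


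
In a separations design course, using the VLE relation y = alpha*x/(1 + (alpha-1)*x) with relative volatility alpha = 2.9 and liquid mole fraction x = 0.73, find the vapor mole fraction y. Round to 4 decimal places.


y = alpha*x / (1 + (alpha-1)*x)
y = 2.9*0.73 / (1 + (2.9-1)*0.73)
y = 2.117 / (1 + 1.387)
y = 2.117 / 2.387
y = 0.8869


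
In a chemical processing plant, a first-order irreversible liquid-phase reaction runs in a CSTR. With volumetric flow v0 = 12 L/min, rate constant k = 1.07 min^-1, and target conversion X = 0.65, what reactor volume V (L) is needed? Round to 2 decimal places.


V = v0 * X / (k * (1 - X))
V = 12 * 0.65 / (1.07 * (1 - 0.65))
V = 7.8 / (1.07 * 0.35)
V = 7.8 / 0.3745
V = 20.83 L


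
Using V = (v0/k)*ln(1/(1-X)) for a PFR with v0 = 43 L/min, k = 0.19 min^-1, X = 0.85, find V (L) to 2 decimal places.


V = (v0/k) * ln(1/(1-X))
V = (43/0.19) * ln(1/(1-0.85))
V = 226.315789 * ln(6.666667)
V = 226.315789 * 1.89712
V = 429.35 L


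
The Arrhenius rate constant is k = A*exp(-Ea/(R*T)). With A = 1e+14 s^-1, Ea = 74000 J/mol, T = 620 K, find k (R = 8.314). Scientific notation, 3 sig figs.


k = A * exp(-Ea/(R*T))
k = 1e+14 * exp(-74000 / (8.314 * 620))
k = 1e+14 * exp(-14.355886)
k = 5.83e+07


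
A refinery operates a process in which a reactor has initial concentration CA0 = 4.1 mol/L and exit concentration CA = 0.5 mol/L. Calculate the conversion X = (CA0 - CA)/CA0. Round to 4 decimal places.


X = (CA0 - CA) / CA0
X = (4.1 - 0.5) / 4.1
X = 3.6 / 4.1
X = 0.8780


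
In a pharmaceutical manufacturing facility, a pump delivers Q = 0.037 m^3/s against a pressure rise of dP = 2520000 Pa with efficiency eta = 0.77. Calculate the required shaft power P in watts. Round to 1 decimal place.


P = Q * dP / eta
P = 0.037 * 2520000 / 0.77
P = 93240.0 / 0.77
P = 121090.9 W


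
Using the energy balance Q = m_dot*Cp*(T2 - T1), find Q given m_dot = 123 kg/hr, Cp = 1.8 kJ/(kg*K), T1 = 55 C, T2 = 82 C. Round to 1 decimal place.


Q = m_dot * Cp * (T2 - T1)
Q = 123 * 1.8 * (82 - 55)
Q = 123 * 1.8 * 27
Q = 5977.8 kJ/hr


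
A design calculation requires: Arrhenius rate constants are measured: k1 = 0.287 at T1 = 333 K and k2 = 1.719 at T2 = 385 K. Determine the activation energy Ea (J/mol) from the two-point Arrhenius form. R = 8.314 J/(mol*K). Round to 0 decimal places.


Ea = R * ln(k2/k1) / (1/T1 - 1/T2)
ln(k2/k1) = ln(1.719/0.287) = 1.7900158
1/T1 - 1/T2 = 1/333 - 1/385 = 0.000405600406
Ea = 8.314 * 1.7900158 / 0.000405600406
Ea = 36692 J/mol


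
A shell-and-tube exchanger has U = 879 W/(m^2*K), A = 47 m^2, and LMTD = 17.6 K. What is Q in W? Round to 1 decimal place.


Q = U * A * LMTD
Q = 879 * 47 * 17.6
Q = 727108.8 W


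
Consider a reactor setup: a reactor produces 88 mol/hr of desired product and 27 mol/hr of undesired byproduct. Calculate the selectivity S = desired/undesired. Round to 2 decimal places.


S = desired product rate / undesired product rate
S = 88 / 27
S = 3.26


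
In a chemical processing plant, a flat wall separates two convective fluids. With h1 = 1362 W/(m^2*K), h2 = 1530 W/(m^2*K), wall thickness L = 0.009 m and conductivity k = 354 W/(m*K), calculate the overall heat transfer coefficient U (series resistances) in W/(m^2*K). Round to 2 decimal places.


1/U = 1/h1 + L/k + 1/h2
1/U = 1/1362 + 0.009/354 + 1/1530
1/U = 0.0007342144 + 2.54237e-05 + 0.0006535948
1/U = 0.0014132329
U = 707.60 W/(m^2*K)


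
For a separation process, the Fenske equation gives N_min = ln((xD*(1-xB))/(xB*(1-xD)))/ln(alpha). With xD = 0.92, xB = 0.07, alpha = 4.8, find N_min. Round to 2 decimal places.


N_min = ln((xD*(1-xB))/(xB*(1-xD))) / ln(alpha)
Numerator inside ln: 0.8556 / 0.0056 = 152.785714
ln(152.785714) = 5.029036
ln(alpha) = ln(4.8) = 1.568616
N_min = 5.029036 / 1.568616 = 3.21
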